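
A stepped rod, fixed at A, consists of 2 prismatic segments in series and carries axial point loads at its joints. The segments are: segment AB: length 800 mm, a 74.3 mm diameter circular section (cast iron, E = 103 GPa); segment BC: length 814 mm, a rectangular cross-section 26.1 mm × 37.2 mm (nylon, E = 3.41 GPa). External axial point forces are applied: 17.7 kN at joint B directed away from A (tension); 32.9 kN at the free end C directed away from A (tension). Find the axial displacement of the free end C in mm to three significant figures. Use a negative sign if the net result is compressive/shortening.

8.18 mm

Internal axial forces (sectioning from the free end, tension +): N_BC = 32.9 kN, N_AB = 50.6 kN.
A_AB = 4336 mm².
A_BC = 970.9 mm².
δ_AB = 50600·800/(4336·103000) = 0.09064 mm
δ_BC = 32900·814/(970.9·3410) = 8.089 mm
δ = Σδ_i = 8.179 mm.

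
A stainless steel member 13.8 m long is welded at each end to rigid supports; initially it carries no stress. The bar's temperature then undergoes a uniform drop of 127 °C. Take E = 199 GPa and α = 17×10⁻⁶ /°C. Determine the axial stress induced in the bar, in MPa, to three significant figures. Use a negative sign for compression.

430 MPa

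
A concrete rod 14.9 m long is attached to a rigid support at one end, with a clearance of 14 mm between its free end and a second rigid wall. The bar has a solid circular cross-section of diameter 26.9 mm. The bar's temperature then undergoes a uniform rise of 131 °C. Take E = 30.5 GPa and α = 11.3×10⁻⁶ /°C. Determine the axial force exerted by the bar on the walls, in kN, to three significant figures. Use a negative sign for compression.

-9.37 kN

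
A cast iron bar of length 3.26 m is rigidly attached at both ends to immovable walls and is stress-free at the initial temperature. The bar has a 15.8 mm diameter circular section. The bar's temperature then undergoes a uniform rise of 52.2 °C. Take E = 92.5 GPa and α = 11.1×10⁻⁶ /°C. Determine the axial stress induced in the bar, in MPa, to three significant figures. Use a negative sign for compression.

Free thermal expansion αLΔT = 11.1e-6 · 3260 · 52.2 = 1.889 mm.
The walls impose strain ε = −(1.889)/3260 = -5.7942e-04; σ = Eε = 92500 · -5.7942e-04 = -53.6 MPa.

-53.6 MPa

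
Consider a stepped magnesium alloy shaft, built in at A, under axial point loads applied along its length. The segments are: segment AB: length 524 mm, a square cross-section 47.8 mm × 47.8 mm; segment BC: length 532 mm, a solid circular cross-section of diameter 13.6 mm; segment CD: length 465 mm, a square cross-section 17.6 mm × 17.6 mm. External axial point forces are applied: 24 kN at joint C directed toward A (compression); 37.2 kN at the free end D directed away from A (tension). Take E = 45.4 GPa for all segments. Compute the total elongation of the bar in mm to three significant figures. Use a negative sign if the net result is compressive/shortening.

2.36 mm

Internal axial forces (sectioning from the free end, tension +): N_CD = 37.2 kN, N_BC = 13.2 kN, N_AB = 13.2 kN.
A_AB = 2285 mm².
A_BC = 145.3 mm².
A_CD = 309.8 mm².
δ_AB = 13200·524/(2285·45400) = 0.06668 mm
δ_BC = 13200·532/(145.3·45400) = 1.065 mm
δ_CD = 37200·465/(309.8·45400) = 1.23 mm
δ = Σδ_i = 2.361 mm.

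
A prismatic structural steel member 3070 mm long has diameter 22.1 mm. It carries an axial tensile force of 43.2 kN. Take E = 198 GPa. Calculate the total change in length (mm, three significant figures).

1.75 mm

A = 383.6 mm².
δ_mech = NL/(AE) = 43200·3070/(383.6·198000) = 1.746 mm.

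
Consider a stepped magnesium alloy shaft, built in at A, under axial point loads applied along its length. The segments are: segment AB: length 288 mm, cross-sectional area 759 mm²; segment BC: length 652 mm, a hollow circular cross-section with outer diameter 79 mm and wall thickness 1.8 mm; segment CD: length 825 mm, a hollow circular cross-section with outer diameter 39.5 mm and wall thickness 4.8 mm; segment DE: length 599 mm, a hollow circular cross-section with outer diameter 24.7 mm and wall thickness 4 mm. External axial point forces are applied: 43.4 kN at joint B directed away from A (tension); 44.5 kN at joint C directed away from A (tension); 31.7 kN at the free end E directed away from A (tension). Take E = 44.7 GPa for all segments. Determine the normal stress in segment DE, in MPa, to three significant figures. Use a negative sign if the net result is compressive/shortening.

122 MPa

Internal axial forces (sectioning from the free end, tension +): N_DE = 31.7 kN, N_CD = 31.7 kN, N_BC = 76.2 kN, N_AB = 119.6 kN.
A_DE = 260.1 mm².
σ_DE = N_DE/A_DE = 31700/260.1 = 121.9 MPa.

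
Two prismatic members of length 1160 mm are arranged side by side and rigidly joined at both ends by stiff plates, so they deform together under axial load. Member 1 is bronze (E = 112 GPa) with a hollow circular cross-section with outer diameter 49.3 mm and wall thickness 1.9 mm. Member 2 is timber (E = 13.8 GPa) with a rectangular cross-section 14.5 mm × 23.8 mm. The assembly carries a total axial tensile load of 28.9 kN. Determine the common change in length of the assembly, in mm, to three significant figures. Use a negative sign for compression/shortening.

0.920 mm

A_1 = 282.9 mm².
A_2 = 345.1 mm².
Equal strain + equilibrium ⇒ each member carries load in proportion to AE: A₁E₁ = 31690000 N, A₂E₂ = 4762000 N, ΣAE = 36450000 N.
δ = PL/ΣAE = 28900·1160/36450000 = 0.9197 mm.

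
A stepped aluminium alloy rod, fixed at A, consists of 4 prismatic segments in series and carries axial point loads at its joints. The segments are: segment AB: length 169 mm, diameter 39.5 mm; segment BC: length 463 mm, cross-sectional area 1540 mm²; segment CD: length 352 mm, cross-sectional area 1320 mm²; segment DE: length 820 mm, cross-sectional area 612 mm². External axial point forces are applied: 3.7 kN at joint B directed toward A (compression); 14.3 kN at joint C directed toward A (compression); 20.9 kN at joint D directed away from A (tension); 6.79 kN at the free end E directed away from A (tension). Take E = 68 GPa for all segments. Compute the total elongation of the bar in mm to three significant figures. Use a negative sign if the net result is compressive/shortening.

0.321 mm

Internal axial forces (sectioning from the free end, tension +): N_DE = 6.79 kN, N_CD = 27.69 kN, N_BC = 13.39 kN, N_AB = 9.69 kN.
A_AB = 1225 mm².
δ_AB = 9690·169/(1225·68000) = 0.01965 mm
δ_BC = 13390·463/(1540·68000) = 0.0592 mm
δ_CD = 27690·352/(1320·68000) = 0.1086 mm
δ_DE = 6790·820/(612·68000) = 0.1338 mm
δ = Σδ_i = 0.3212 mm.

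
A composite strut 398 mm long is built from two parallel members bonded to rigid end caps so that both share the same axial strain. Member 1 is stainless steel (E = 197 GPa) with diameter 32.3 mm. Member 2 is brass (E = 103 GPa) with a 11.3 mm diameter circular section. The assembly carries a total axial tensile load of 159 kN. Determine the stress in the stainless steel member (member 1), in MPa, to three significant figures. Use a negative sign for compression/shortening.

182 MPa

A_1 = 819.4 mm².
A_2 = 100.3 mm².
Equal strain + equilibrium ⇒ each member carries load in proportion to AE: A₁E₁ = 161400000 N, A₂E₂ = 10330000 N, ΣAE = 171800000 N.
σ₁ = P·E₁/ΣAE = 159000·197000/171800000 = 182.4 MPa.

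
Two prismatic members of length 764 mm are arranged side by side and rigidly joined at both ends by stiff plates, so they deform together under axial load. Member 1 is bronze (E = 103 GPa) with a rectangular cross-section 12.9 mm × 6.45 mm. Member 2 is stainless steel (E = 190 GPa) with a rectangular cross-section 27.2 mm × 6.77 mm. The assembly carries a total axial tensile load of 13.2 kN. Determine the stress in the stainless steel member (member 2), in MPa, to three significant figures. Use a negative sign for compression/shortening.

57.6 MPa

A_1 = 83.2 mm².
A_2 = 184.1 mm².
Equal strain + equilibrium ⇒ each member carries load in proportion to AE: A₁E₁ = 8570000 N, A₂E₂ = 34990000 N, ΣAE = 43560000 N.
σ₂ = P·E₂/ΣAE = 13200·190000/43560000 = 57.58 MPa.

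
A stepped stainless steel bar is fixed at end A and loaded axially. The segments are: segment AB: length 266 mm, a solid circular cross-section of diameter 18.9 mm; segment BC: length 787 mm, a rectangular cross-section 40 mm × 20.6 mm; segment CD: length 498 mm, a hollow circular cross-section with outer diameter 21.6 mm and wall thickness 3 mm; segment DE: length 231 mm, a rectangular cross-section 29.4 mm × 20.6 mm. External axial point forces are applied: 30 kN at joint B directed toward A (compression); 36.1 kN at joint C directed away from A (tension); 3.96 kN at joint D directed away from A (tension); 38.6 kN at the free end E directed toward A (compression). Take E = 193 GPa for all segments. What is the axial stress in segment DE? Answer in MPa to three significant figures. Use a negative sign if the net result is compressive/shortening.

Internal axial forces (sectioning from the free end, tension +): N_DE = -38.6 kN, N_CD = -34.64 kN, N_BC = 1.46 kN, N_AB = -28.54 kN.
A_DE = 605.6 mm².
σ_DE = N_DE/A_DE = -38600/605.6 = -63.73 MPa.

-63.7 MPa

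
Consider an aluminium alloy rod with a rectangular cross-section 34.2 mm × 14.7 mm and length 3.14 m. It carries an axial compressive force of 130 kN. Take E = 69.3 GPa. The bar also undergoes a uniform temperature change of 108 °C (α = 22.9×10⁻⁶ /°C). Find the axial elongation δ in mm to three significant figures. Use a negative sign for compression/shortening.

-3.95 mm

A = 502.7 mm².
δ_mech = NL/(AE) = -130000·3140/(502.7·69300) = -11.72 mm.
δ_thermal = αLΔT = 22.9e-6·3140·108 = 7.766 mm.
δ = δ_mech + δ_thermal = -3.951 mm.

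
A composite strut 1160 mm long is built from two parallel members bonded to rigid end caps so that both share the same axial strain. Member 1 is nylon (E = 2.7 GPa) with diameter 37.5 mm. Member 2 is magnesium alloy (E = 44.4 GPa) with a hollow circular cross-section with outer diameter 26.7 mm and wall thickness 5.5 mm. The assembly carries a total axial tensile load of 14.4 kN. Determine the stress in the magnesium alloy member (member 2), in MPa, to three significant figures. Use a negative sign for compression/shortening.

33.2 MPa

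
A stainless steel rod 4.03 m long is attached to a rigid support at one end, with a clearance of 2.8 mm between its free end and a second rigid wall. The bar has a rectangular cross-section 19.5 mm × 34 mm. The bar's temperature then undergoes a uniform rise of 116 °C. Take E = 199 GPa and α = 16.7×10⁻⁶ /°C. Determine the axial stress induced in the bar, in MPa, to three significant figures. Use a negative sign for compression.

Free thermal expansion αLΔT = 16.7e-6 · 4030 · 116 = 7.807 mm.
The walls engage after the gap closes; constrained expansion = 7.807 − 2.8 = 5.007 mm.
The walls impose strain ε = −(5.007)/4030 = -1.2424e-03; σ = Eε = 199000 · -1.2424e-03 = -247.2 MPa.

-247 MPa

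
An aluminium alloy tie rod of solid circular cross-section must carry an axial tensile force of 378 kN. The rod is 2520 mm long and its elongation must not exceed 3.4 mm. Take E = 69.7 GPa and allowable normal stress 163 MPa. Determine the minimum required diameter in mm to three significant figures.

Required area A ≥ P/σ_allow = 378000/163 = 2319 mm².
For a solid circular section, d ≥ √(4A/π) = 54.34 mm.
Elongation limit: A ≥ PL/(Eδ_allow) = 378000·2520/(69700·3.4) = 4020 mm² ⇒ d ≥ 71.54 mm.
The elongation limit governs.

71.5 mm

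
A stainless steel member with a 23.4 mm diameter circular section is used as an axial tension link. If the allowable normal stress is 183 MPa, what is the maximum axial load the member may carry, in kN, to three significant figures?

78.7 kN

A = 430.1 mm².
P_max = σ_allow · A = 183 · 430.1 = 78700 N = 78.7 kN.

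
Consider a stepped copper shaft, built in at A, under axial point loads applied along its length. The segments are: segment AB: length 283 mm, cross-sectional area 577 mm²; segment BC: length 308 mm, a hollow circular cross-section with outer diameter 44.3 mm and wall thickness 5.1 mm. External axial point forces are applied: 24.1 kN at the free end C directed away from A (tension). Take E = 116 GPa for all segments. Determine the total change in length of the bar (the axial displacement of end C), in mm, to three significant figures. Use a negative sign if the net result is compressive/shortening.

0.204 mm

Internal axial forces (sectioning from the free end, tension +): N_BC = 24.1 kN, N_AB = 24.1 kN.
A_BC = 628.1 mm².
δ_AB = 24100·283/(577·116000) = 0.1019 mm
δ_BC = 24100·308/(628.1·116000) = 0.1019 mm
δ = Σδ_i = 0.2038 mm.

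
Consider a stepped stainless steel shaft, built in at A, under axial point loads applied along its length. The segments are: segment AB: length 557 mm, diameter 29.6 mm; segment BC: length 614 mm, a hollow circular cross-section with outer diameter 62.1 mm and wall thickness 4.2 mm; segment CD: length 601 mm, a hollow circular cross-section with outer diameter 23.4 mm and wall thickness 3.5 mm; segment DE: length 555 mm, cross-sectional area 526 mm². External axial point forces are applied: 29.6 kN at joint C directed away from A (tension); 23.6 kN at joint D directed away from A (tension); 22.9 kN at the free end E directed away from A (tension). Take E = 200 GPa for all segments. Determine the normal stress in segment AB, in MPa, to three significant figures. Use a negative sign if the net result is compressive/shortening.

Internal axial forces (sectioning from the free end, tension +): N_DE = 22.9 kN, N_CD = 46.5 kN, N_BC = 76.1 kN, N_AB = 76.1 kN.
A_AB = 688.1 mm².
σ_AB = N_AB/A_AB = 76100/688.1 = 110.6 MPa.

111 MPa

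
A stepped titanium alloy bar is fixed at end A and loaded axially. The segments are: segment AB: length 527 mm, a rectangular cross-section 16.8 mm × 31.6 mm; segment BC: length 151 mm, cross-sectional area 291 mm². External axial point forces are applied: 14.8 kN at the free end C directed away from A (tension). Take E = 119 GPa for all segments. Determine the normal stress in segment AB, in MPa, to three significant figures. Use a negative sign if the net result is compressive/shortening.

27.9 MPa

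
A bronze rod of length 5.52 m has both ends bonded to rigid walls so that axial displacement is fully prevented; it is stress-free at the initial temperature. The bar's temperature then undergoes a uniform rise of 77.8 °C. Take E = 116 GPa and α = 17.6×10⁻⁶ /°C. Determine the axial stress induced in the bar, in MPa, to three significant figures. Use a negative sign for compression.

Free thermal expansion αLΔT = 17.6e-6 · 5520 · 77.8 = 7.558 mm.
The walls impose strain ε = −(7.558)/5520 = -1.3693e-03; σ = Eε = 116000 · -1.3693e-03 = -158.8 MPa.

-159 MPa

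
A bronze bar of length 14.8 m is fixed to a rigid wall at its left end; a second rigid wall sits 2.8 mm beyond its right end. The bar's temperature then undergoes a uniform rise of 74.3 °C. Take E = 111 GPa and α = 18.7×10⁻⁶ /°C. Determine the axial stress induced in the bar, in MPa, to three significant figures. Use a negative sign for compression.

-133 MPa

Free thermal expansion αLΔT = 18.7e-6 · 14800 · 74.3 = 20.56 mm.
The walls engage after the gap closes; constrained expansion = 20.56 − 2.8 = 17.76 mm.
The walls impose strain ε = −(17.76)/14800 = -1.2002e-03; σ = Eε = 111000 · -1.2002e-03 = -133.2 MPa.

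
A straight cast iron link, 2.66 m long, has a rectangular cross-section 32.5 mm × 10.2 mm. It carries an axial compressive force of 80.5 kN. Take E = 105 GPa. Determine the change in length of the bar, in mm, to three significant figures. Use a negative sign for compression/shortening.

A = 331.5 mm².
δ_mech = NL/(AE) = -80500·2660/(331.5·105000) = -6.152 mm.

-6.15 mm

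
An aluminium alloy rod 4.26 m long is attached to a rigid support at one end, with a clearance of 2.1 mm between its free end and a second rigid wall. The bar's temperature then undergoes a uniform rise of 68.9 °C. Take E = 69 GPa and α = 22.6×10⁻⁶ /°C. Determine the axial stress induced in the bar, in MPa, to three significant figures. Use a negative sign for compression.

Free thermal expansion αLΔT = 22.6e-6 · 4260 · 68.9 = 6.633 mm.
The walls engage after the gap closes; constrained expansion = 6.633 − 2.1 = 4.533 mm.
The walls impose strain ε = −(4.533)/4260 = -1.0642e-03; σ = Eε = 69000 · -1.0642e-03 = -73.43 MPa.

-73.4 MPa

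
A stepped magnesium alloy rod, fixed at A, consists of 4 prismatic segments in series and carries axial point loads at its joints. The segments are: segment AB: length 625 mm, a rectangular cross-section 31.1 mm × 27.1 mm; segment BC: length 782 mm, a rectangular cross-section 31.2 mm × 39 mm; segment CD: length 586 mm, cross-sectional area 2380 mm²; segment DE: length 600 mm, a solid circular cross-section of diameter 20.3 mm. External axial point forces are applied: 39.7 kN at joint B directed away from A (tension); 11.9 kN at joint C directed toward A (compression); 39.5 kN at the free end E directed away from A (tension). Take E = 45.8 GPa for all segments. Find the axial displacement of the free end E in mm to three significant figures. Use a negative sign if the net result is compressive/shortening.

Internal axial forces (sectioning from the free end, tension +): N_DE = 39.5 kN, N_CD = 39.5 kN, N_BC = 27.6 kN, N_AB = 67.3 kN.
A_AB = 842.8 mm².
A_BC = 1217 mm².
A_DE = 323.7 mm².
δ_AB = 67300·625/(842.8·45800) = 1.09 mm
δ_BC = 27600·782/(1217·45800) = 0.3873 mm
δ_CD = 39500·586/(2380·45800) = 0.2124 mm
δ_DE = 39500·600/(323.7·45800) = 1.599 mm
δ = Σδ_i = 3.288 mm.

3.29 mm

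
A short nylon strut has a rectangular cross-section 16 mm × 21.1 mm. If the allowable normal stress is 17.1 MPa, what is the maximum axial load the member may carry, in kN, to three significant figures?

A = 337.6 mm².
P_max = σ_allow · A = 17.1 · 337.6 = 5773 N = 5.773 kN.

5.77 kN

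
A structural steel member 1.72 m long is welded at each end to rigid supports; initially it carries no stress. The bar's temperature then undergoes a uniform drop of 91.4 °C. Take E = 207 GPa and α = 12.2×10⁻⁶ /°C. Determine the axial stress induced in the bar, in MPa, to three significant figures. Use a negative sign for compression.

231 MPa

Free thermal expansion αLΔT = 12.2e-6 · 1720 · -91.4 = -1.918 mm.
The walls impose strain ε = −(-1.918)/1720 = 1.1151e-03; σ = Eε = 207000 · 1.1151e-03 = 230.8 MPa.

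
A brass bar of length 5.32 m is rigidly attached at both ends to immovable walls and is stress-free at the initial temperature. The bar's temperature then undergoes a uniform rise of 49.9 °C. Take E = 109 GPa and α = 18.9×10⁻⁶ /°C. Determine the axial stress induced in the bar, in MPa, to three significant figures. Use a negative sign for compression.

Free thermal expansion αLΔT = 18.9e-6 · 5320 · 49.9 = 5.017 mm.
The walls impose strain ε = −(5.017)/5320 = -9.4311e-04; σ = Eε = 109000 · -9.4311e-04 = -102.8 MPa.

-103 MPa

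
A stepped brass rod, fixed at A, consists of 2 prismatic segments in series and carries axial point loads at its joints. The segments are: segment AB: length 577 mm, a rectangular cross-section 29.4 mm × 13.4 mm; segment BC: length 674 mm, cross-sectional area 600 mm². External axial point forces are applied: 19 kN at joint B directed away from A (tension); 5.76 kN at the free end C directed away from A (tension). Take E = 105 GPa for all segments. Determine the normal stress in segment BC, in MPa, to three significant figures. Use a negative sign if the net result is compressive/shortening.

9.60 MPa

Internal axial forces (sectioning from the free end, tension +): N_BC = 5.76 kN, N_AB = 24.76 kN.
σ_BC = N_BC/A_BC = 5760/600 = 9.6 MPa.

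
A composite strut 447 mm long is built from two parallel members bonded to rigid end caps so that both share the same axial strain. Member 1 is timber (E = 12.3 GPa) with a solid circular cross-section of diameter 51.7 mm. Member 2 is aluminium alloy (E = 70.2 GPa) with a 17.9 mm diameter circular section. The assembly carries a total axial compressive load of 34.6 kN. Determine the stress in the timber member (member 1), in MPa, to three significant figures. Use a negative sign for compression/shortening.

-9.79 MPa

A_1 = 2099 mm².
A_2 = 251.6 mm².
Equal strain + equilibrium ⇒ each member carries load in proportion to AE: A₁E₁ = 25820000 N, A₂E₂ = 17670000 N, ΣAE = 43490000 N.
σ₁ = P·E₁/ΣAE = -34600·12300/43490000 = -9.786 MPa.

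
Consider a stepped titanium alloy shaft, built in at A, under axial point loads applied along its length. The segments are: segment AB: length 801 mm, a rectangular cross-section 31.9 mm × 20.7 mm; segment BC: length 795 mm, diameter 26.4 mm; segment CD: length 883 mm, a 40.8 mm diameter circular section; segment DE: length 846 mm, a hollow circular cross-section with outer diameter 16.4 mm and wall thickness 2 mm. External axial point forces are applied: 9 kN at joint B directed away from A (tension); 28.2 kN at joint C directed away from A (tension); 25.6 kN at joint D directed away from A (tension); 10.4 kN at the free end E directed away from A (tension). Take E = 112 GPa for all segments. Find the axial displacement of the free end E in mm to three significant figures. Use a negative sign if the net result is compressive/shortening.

Internal axial forces (sectioning from the free end, tension +): N_DE = 10.4 kN, N_CD = 36 kN, N_BC = 64.2 kN, N_AB = 73.2 kN.
A_AB = 660.3 mm².
A_BC = 547.4 mm².
A_CD = 1307 mm².
A_DE = 90.48 mm².
δ_AB = 73200·801/(660.3·112000) = 0.7928 mm
δ_BC = 64200·795/(547.4·112000) = 0.8325 mm
δ_CD = 36000·883/(1307·112000) = 0.2171 mm
δ_DE = 10400·846/(90.48·112000) = 0.8682 mm
δ = Σδ_i = 2.711 mm.

2.71 mm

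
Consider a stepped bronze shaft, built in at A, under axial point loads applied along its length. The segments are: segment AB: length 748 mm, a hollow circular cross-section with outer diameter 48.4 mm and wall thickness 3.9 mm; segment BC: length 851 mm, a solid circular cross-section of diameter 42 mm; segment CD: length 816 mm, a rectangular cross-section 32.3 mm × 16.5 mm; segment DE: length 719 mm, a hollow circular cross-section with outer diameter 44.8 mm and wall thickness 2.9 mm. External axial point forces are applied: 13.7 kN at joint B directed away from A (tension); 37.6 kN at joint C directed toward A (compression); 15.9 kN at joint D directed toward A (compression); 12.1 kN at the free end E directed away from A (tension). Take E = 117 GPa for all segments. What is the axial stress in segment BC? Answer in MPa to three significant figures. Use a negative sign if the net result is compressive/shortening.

Internal axial forces (sectioning from the free end, tension +): N_DE = 12.1 kN, N_CD = -3.8 kN, N_BC = -41.4 kN, N_AB = -27.7 kN.
A_BC = 1385 mm².
σ_BC = N_BC/A_BC = -41400/1385 = -29.88 MPa.

-29.9 MPa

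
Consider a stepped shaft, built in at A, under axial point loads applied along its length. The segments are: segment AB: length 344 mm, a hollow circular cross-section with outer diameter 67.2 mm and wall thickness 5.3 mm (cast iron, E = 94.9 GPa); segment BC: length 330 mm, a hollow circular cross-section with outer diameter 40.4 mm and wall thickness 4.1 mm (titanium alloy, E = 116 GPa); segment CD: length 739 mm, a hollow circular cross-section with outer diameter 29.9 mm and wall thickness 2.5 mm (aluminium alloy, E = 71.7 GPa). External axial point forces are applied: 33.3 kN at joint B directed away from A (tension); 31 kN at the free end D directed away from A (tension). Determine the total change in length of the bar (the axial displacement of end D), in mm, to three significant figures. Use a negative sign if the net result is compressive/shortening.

1.90 mm

Internal axial forces (sectioning from the free end, tension +): N_CD = 31 kN, N_BC = 31 kN, N_AB = 64.3 kN.
A_AB = 1031 mm².
A_BC = 467.6 mm².
A_CD = 215.2 mm².
δ_AB = 64300·344/(1031·94900) = 0.2261 mm
δ_BC = 31000·330/(467.6·116000) = 0.1886 mm
δ_CD = 31000·739/(215.2·71700) = 1.485 mm
δ = Σδ_i = 1.899 mm.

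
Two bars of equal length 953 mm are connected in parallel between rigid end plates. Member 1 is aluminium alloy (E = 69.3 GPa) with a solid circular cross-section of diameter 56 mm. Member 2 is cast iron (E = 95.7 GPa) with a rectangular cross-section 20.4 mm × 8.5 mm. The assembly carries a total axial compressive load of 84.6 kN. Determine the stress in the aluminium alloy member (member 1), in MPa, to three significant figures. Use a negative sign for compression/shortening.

-31.3 MPa

A_1 = 2463 mm².
A_2 = 173.4 mm².
Equal strain + equilibrium ⇒ each member carries load in proportion to AE: A₁E₁ = 170700000 N, A₂E₂ = 16590000 N, ΣAE = 187300000 N.
σ₁ = P·E₁/ΣAE = -84600·69300/187300000 = -31.3 MPa.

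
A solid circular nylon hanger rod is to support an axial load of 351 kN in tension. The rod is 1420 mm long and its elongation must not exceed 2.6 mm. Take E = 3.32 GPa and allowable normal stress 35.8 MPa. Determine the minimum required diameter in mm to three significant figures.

Required area A ≥ P/σ_allow = 351000/35.8 = 9804 mm².
For a solid circular section, d ≥ √(4A/π) = 111.7 mm.
Elongation limit: A ≥ PL/(Eδ_allow) = 351000·1420/(3320·2.6) = 57740 mm² ⇒ d ≥ 271.1 mm.
The elongation limit governs.

271 mm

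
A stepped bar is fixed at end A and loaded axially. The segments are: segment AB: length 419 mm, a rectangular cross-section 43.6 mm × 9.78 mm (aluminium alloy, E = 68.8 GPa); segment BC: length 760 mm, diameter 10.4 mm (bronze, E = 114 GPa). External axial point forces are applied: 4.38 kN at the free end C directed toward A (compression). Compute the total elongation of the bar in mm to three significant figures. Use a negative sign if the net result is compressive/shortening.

Internal axial forces (sectioning from the free end, tension +): N_BC = -4.38 kN, N_AB = -4.38 kN.
A_AB = 426.4 mm².
A_BC = 84.95 mm².
δ_AB = -4380·419/(426.4·68800) = -0.06256 mm
δ_BC = -4380·760/(84.95·114000) = -0.3437 mm
δ = Σδ_i = -0.4063 mm.

-0.406 mm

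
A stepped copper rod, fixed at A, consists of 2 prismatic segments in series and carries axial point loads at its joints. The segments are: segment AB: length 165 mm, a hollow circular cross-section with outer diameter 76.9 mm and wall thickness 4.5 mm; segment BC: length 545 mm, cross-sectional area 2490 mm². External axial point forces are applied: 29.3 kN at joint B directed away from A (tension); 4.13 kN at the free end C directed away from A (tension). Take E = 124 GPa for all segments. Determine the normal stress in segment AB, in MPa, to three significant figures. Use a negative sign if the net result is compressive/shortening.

Internal axial forces (sectioning from the free end, tension +): N_BC = 4.13 kN, N_AB = 33.43 kN.
A_AB = 1024 mm².
σ_AB = N_AB/A_AB = 33430/1024 = 32.66 MPa.

32.7 MPa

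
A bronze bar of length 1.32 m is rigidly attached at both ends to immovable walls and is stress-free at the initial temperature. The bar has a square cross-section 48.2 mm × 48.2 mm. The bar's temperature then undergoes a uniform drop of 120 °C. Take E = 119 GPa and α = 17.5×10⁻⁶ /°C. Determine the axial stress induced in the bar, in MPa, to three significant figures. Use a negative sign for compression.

Free thermal expansion αLΔT = 17.5e-6 · 1320 · -120 = -2.772 mm.
The walls impose strain ε = −(-2.772)/1320 = 2.1000e-03; σ = Eε = 119000 · 2.1000e-03 = 249.9 MPa.

250 MPa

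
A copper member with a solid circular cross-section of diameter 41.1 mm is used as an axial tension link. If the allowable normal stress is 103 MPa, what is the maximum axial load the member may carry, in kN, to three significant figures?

137 kN

A = 1327 mm².
P_max = σ_allow · A = 103 · 1327 = 136700 N = 136.7 kN.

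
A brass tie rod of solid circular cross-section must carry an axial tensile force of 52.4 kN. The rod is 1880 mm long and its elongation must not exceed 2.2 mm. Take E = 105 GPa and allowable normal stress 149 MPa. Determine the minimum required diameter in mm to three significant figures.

23.3 mm

Required area A ≥ P/σ_allow = 52400/149 = 351.7 mm².
For a solid circular section, d ≥ √(4A/π) = 21.16 mm.
Elongation limit: A ≥ PL/(Eδ_allow) = 52400·1880/(105000·2.2) = 426.5 mm² ⇒ d ≥ 23.3 mm.
The elongation limit governs.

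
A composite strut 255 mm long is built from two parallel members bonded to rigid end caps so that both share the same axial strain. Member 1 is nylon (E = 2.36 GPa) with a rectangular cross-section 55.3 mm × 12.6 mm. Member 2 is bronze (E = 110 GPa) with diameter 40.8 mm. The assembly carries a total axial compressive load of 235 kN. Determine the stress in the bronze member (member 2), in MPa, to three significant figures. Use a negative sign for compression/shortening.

-178 MPa

A_1 = 696.8 mm².
A_2 = 1307 mm².
Equal strain + equilibrium ⇒ each member carries load in proportion to AE: A₁E₁ = 1644000 N, A₂E₂ = 143800000 N, ΣAE = 145500000 N.
σ₂ = P·E₂/ΣAE = -235000·110000/145500000 = -177.7 MPa.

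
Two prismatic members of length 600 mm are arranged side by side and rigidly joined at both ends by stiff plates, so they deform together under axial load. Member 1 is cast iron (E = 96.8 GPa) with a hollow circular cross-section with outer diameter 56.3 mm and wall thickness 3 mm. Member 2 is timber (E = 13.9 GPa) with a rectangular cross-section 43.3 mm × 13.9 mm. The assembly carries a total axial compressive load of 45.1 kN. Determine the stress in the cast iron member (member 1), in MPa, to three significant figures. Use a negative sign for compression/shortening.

A_1 = 502.3 mm².
A_2 = 601.9 mm².
Equal strain + equilibrium ⇒ each member carries load in proportion to AE: A₁E₁ = 48630000 N, A₂E₂ = 8366000 N, ΣAE = 56990000 N.
σ₁ = P·E₁/ΣAE = -45100·96800/56990000 = -76.6 MPa.

-76.6 MPa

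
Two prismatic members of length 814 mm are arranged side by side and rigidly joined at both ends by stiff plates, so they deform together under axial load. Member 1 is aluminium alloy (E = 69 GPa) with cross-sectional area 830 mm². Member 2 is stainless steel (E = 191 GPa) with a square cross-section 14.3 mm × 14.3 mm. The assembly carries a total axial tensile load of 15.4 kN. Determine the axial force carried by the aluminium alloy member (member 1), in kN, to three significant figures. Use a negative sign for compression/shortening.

A_2 = 204.5 mm².
Equal strain + equilibrium ⇒ each member carries load in proportion to AE: A₁E₁ = 57270000 N, A₂E₂ = 39060000 N, ΣAE = 96330000 N.
F₁ = P·A₁E₁/ΣAE = 15400·57270000/96330000 = 9156 N.

9.16 kN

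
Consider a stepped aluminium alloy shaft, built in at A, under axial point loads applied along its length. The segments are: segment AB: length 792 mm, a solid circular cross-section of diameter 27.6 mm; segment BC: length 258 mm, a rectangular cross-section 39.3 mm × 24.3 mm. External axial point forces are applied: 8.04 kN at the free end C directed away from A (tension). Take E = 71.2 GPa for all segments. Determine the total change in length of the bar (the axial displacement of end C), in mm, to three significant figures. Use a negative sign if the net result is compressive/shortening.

0.180 mm

Internal axial forces (sectioning from the free end, tension +): N_BC = 8.04 kN, N_AB = 8.04 kN.
A_AB = 598.3 mm².
A_BC = 955 mm².
δ_AB = 8040·792/(598.3·71200) = 0.1495 mm
δ_BC = 8040·258/(955·71200) = 0.03051 mm
δ = Σδ_i = 0.18 mm.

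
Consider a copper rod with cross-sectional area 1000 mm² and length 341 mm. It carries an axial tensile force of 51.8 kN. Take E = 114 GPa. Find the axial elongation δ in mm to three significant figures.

0.155 mm

δ_mech = NL/(AE) = 51800·341/(1000·114000) = 0.1549 mm.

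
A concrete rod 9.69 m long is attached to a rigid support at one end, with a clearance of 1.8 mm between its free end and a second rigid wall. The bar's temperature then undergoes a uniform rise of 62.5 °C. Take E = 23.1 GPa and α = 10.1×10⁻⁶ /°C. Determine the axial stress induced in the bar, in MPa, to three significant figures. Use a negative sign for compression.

-10.3 MPa

Free thermal expansion αLΔT = 10.1e-6 · 9690 · 62.5 = 6.117 mm.
The walls engage after the gap closes; constrained expansion = 6.117 − 1.8 = 4.317 mm.
The walls impose strain ε = −(4.317)/9690 = -4.4549e-04; σ = Eε = 23100 · -4.4549e-04 = -10.29 MPa.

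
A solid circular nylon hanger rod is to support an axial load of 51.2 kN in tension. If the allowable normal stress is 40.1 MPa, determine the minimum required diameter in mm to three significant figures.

Required area A ≥ P/σ_allow = 51200/40.1 = 1277 mm².
For a solid circular section, d ≥ √(4A/π) = 40.32 mm.

40.3 mm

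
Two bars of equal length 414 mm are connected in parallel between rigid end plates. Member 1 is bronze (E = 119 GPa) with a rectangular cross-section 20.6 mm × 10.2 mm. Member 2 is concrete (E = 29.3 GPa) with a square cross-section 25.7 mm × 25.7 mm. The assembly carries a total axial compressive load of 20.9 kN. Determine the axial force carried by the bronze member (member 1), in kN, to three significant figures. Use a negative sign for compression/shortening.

A_1 = 210.1 mm².
A_2 = 660.5 mm².
Equal strain + equilibrium ⇒ each member carries load in proportion to AE: A₁E₁ = 25000000 N, A₂E₂ = 19350000 N, ΣAE = 44360000 N.
F₁ = P·A₁E₁/ΣAE = -20900·25000000/44360000 = -11780 N.

-11.8 kN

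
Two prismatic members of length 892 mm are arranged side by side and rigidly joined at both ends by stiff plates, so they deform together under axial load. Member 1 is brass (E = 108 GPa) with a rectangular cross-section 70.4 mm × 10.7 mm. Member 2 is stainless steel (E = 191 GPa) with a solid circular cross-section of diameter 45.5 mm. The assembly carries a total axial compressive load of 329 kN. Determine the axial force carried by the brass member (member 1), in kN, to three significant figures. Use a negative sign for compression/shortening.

-68.3 kN

A_1 = 753.3 mm².
A_2 = 1626 mm².
Equal strain + equilibrium ⇒ each member carries load in proportion to AE: A₁E₁ = 81350000 N, A₂E₂ = 310600000 N, ΣAE = 391900000 N.
F₁ = P·A₁E₁/ΣAE = -329000·81350000/391900000 = -68290 N.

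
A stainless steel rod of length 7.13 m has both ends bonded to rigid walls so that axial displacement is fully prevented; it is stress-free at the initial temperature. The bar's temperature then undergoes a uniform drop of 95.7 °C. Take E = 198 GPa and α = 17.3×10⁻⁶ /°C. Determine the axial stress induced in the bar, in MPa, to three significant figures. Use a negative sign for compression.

328 MPa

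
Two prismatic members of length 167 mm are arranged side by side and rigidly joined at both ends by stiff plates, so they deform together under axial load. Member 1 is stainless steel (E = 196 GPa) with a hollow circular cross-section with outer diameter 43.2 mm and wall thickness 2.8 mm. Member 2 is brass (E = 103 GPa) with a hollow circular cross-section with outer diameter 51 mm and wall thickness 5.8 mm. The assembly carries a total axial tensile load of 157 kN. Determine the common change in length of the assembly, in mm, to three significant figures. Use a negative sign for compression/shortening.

A_1 = 355.4 mm².
A_2 = 823.6 mm².
Equal strain + equilibrium ⇒ each member carries load in proportion to AE: A₁E₁ = 69650000 N, A₂E₂ = 84830000 N, ΣAE = 154500000 N.
δ = PL/ΣAE = 157000·167/154500000 = 0.1697 mm.

0.170 mm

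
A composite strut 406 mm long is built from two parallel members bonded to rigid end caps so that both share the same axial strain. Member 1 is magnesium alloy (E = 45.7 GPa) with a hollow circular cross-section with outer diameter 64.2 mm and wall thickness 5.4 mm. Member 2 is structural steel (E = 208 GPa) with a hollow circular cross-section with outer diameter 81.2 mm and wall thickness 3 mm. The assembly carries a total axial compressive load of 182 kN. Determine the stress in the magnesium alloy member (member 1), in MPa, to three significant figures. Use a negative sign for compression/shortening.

A_1 = 997.5 mm².
A_2 = 737 mm².
Equal strain + equilibrium ⇒ each member carries load in proportion to AE: A₁E₁ = 45590000 N, A₂E₂ = 153300000 N, ΣAE = 198900000 N.
σ₁ = P·E₁/ΣAE = -182000·45700/198900000 = -41.82 MPa.

-41.8 MPa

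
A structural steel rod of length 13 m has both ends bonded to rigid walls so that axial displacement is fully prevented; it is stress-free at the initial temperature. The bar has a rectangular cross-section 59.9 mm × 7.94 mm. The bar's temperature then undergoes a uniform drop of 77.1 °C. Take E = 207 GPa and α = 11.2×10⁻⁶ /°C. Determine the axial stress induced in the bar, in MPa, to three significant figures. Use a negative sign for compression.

Free thermal expansion αLΔT = 11.2e-6 · 13000 · -77.1 = -11.23 mm.
The walls impose strain ε = −(-11.23)/13000 = 8.6352e-04; σ = Eε = 207000 · 8.6352e-04 = 178.7 MPa.

179 MPa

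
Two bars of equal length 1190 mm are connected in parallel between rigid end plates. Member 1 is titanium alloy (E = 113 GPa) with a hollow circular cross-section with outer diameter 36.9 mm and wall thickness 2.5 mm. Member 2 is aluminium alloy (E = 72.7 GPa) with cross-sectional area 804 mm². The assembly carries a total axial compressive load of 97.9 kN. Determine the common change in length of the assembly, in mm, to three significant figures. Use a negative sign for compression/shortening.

A_1 = 270.2 mm².
Equal strain + equilibrium ⇒ each member carries load in proportion to AE: A₁E₁ = 30530000 N, A₂E₂ = 58450000 N, ΣAE = 88980000 N.
δ = PL/ΣAE = -97900·1190/88980000 = -1.309 mm.

-1.31 mm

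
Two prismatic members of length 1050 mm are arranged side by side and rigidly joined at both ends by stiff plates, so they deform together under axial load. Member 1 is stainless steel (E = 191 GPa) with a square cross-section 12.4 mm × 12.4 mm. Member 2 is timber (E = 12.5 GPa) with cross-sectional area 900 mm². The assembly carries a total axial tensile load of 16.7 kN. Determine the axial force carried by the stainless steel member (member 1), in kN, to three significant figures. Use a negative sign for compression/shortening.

A_1 = 153.8 mm².
Equal strain + equilibrium ⇒ each member carries load in proportion to AE: A₁E₁ = 29370000 N, A₂E₂ = 11250000 N, ΣAE = 40620000 N.
F₁ = P·A₁E₁/ΣAE = 16700·29370000/40620000 = 12070 N.

12.1 kN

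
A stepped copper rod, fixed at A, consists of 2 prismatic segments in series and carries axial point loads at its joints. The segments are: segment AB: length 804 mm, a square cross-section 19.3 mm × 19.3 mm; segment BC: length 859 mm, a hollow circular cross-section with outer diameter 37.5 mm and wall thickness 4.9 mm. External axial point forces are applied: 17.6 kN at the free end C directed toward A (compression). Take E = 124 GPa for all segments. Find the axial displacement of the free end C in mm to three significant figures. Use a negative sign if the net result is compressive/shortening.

Internal axial forces (sectioning from the free end, tension +): N_BC = -17.6 kN, N_AB = -17.6 kN.
A_AB = 372.5 mm².
A_BC = 501.8 mm².
δ_AB = -17600·804/(372.5·124000) = -0.3064 mm
δ_BC = -17600·859/(501.8·124000) = -0.243 mm
δ = Σδ_i = -0.5493 mm.

-0.549 mm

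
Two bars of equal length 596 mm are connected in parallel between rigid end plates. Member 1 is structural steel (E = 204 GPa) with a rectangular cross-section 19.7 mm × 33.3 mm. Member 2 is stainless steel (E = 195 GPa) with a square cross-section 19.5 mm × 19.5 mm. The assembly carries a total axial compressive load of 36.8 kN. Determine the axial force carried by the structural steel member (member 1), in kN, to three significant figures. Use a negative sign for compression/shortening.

A_1 = 656 mm².
A_2 = 380.2 mm².
Equal strain + equilibrium ⇒ each member carries load in proportion to AE: A₁E₁ = 133800000 N, A₂E₂ = 74150000 N, ΣAE = 208000000 N.
F₁ = P·A₁E₁/ΣAE = -36800·133800000/208000000 = -23680 N.

-23.7 kN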